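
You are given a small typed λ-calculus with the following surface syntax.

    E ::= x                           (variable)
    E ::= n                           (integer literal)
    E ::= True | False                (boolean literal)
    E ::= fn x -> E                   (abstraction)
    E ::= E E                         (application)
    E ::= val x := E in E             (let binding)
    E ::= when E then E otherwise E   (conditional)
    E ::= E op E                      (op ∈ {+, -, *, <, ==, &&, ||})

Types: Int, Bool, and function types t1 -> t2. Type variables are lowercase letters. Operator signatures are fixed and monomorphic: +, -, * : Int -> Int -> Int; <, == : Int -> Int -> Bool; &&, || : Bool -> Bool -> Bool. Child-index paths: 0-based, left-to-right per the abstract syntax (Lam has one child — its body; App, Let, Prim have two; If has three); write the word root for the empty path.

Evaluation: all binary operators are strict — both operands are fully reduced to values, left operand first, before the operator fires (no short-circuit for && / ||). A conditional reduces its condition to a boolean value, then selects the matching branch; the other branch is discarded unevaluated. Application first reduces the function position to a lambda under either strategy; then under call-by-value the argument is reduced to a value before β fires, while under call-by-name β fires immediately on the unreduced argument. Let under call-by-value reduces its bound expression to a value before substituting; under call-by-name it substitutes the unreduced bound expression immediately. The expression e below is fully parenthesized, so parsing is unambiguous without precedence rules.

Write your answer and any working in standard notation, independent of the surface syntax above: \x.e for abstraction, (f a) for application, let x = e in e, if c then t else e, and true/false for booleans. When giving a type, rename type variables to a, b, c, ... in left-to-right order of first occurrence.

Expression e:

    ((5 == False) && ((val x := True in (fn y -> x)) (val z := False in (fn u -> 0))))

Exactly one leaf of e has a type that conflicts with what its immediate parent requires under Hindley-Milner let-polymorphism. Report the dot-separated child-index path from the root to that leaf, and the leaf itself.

Working:
  unify Int ~ Int
  unify Bool ~ Int
  FAIL: mismatch Bool ~ Int

Answer: 0.1 : false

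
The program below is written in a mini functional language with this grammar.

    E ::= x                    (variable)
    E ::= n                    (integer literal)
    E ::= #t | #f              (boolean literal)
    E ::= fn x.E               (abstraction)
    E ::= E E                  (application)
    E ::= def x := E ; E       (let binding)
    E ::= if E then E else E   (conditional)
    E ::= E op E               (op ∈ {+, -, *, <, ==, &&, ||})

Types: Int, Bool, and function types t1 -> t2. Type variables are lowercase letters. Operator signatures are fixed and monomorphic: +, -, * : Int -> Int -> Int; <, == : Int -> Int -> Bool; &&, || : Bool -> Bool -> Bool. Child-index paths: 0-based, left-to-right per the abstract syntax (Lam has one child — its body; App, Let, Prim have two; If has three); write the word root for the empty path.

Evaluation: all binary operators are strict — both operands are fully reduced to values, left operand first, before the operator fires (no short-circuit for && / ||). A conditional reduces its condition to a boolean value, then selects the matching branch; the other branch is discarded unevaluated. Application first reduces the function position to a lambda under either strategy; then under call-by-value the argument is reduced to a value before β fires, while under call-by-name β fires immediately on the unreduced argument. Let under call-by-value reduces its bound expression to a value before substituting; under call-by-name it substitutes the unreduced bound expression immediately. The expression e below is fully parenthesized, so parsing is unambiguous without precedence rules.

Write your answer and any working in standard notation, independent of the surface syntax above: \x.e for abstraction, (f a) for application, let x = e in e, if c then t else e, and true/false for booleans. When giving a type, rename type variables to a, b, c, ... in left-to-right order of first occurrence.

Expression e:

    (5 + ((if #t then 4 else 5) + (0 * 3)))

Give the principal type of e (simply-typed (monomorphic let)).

Working:
  unify Int ~ Int
  unify Bool ~ Bool
  unify Int ~ Int
  unify Int ~ Int
  unify Int ~ Int
  unify Int ~ Int
  unify Int ~ Int
  unify Int ~ Int

Answer: Int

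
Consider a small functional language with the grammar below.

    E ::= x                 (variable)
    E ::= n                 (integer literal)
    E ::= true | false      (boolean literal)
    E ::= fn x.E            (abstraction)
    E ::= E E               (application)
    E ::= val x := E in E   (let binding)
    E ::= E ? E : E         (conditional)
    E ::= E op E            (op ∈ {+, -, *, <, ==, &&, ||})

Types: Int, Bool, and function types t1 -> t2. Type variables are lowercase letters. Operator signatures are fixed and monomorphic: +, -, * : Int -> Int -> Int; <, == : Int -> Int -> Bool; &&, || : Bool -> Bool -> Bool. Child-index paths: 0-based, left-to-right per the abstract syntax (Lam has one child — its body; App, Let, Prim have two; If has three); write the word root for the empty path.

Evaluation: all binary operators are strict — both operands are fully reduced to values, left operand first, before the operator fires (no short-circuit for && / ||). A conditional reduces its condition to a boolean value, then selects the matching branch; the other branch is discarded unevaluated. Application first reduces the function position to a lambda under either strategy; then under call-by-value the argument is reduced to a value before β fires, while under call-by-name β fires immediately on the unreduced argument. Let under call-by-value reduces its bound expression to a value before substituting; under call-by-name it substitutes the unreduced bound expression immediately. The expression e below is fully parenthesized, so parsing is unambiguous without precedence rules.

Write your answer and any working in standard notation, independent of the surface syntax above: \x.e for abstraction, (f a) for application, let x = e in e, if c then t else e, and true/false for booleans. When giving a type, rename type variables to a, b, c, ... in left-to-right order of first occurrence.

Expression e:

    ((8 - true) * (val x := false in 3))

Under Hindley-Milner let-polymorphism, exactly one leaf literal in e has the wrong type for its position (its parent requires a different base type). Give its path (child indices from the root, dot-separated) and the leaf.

Trace:
  unify Int ~ Int
  unify Bool ~ Int
  FAIL: mismatch Bool ~ Int

Answer: 0.1 : true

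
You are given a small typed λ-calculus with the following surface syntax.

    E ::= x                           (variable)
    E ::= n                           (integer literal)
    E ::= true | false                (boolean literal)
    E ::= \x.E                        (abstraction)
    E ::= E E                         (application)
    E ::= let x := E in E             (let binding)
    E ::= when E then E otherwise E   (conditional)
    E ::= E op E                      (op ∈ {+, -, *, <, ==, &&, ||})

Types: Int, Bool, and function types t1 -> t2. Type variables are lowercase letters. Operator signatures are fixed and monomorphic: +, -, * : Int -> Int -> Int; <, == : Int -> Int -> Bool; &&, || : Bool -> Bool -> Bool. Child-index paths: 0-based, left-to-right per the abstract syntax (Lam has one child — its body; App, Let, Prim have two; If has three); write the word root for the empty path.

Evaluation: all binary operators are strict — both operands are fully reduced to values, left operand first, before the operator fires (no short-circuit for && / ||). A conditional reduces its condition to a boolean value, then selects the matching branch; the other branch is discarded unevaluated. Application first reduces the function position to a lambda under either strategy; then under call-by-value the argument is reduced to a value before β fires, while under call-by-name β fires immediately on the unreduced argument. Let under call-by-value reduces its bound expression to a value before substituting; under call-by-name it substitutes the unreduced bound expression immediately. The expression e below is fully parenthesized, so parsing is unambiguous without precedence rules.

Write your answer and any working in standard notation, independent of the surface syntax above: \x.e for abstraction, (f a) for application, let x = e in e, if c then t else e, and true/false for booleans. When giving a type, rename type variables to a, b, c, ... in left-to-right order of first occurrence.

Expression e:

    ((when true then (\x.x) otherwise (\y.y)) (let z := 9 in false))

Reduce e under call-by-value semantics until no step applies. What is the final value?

Answer: false

Working:
step 0: ((if true then (\x.x) else (\y.y)) (let z = 9 in false))
step 1: [if@0] ((\x.x) (let z = 9 in false))
step 2: [let@1] ((\x.x) false)
step 3: [beta@root] false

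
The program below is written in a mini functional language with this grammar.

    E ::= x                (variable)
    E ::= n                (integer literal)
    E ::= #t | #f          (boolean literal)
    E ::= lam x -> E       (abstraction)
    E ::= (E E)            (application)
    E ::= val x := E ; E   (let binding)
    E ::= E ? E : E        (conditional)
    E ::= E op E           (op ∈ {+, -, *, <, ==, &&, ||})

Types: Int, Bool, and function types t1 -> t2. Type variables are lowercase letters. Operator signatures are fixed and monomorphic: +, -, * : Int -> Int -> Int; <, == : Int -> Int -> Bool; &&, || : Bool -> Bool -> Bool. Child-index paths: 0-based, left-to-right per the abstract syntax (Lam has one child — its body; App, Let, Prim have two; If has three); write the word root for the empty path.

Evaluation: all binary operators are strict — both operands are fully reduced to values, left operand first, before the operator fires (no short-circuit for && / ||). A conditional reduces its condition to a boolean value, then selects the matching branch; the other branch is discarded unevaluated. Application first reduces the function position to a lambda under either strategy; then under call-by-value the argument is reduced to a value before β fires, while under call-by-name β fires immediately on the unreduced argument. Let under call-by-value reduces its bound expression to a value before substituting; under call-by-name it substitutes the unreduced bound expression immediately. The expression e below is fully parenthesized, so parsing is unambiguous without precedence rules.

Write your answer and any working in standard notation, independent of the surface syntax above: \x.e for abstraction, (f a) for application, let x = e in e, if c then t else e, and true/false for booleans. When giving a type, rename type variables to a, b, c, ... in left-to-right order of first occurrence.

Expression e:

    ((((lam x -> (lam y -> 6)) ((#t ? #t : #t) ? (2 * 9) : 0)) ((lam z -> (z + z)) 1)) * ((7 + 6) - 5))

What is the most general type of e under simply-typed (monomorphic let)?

Working:
\y._ : b -> Int
\x._ : a -> b -> Int
  unify Bool ~ Bool
  unify Bool ~ Bool
  unify Bool ~ Bool
  unify Int ~ Int
  unify Int ~ Int
  unify Int ~ Int
  unify a -> b -> Int ~ Int -> c
  unify a ~ Int
  unify b -> Int ~ c
_ _ : b -> Int
z : d
  unify d ~ Int
z : Int
  unify Int ~ Int
\z._ : Int -> Int
  unify Int -> Int ~ Int -> e
  unify Int ~ Int
  unify Int ~ e
_ _ : Int
  unify b -> Int ~ Int -> f
  unify b ~ Int
  unify Int ~ f
_ _ : Int
  unify Int ~ Int
  unify Int ~ Int
  unify Int ~ Int
  unify Int ~ Int
  unify Int ~ Int
  unify Int ~ Int

Answer: Int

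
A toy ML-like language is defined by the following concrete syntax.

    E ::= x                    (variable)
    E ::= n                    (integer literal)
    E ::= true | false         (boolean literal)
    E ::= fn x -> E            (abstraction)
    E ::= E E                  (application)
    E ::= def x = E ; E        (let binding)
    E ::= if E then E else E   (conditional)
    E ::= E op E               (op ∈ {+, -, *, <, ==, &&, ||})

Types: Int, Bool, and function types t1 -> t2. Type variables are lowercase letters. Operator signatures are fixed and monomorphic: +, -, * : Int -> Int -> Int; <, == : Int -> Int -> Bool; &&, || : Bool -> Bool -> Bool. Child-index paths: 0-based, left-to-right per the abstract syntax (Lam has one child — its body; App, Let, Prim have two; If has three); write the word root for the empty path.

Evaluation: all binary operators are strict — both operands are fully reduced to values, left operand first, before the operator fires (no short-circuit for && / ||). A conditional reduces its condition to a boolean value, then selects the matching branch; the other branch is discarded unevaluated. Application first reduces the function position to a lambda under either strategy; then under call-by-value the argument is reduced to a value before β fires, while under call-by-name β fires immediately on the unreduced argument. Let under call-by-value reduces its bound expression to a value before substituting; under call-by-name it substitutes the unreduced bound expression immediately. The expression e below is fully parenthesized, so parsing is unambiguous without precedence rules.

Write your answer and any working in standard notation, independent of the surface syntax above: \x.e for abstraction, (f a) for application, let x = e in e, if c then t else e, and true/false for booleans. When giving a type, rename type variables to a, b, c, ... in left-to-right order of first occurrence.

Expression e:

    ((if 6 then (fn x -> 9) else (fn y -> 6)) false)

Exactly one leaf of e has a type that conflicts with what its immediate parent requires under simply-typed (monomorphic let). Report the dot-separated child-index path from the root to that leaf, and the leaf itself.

Trace:
  unify Int ~ Bool
  FAIL: mismatch Int ~ Bool

Answer: 0.0 : 6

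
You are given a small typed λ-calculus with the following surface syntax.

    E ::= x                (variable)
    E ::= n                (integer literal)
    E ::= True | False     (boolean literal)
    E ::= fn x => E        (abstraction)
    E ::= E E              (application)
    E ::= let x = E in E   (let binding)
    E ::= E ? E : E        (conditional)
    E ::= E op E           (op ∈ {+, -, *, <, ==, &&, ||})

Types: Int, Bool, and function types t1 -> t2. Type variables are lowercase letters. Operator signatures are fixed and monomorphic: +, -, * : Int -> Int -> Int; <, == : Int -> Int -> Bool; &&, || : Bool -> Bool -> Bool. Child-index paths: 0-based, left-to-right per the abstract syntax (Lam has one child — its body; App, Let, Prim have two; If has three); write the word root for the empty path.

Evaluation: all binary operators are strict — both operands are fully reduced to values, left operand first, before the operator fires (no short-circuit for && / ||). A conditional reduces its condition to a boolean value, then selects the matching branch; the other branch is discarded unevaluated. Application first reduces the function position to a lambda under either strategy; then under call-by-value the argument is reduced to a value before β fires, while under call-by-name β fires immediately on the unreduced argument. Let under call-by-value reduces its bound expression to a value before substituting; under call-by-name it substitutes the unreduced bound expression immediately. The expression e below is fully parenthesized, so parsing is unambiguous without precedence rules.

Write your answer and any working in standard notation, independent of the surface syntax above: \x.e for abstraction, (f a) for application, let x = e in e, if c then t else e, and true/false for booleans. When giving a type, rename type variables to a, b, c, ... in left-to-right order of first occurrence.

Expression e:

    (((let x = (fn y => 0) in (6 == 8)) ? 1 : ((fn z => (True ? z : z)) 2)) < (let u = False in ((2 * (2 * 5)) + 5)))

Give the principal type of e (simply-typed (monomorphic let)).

Working:
\y._ : a -> Int
let x : a -> Int
  unify Int ~ Int
  unify Int ~ Int
  unify Bool ~ Bool
  unify Bool ~ Bool
z : b
z : b
  unify b ~ b
\z._ : b -> b
  unify b -> b ~ Int -> c
  unify b ~ Int
  unify Int ~ c
_ _ : Int
  unify Int ~ Int
  unify Int ~ Int
let u : Bool
  unify Int ~ Int
  unify Int ~ Int
  unify Int ~ Int
  unify Int ~ Int
  unify Int ~ Int
  unify Int ~ Int
  unify Int ~ Int

Answer: Bool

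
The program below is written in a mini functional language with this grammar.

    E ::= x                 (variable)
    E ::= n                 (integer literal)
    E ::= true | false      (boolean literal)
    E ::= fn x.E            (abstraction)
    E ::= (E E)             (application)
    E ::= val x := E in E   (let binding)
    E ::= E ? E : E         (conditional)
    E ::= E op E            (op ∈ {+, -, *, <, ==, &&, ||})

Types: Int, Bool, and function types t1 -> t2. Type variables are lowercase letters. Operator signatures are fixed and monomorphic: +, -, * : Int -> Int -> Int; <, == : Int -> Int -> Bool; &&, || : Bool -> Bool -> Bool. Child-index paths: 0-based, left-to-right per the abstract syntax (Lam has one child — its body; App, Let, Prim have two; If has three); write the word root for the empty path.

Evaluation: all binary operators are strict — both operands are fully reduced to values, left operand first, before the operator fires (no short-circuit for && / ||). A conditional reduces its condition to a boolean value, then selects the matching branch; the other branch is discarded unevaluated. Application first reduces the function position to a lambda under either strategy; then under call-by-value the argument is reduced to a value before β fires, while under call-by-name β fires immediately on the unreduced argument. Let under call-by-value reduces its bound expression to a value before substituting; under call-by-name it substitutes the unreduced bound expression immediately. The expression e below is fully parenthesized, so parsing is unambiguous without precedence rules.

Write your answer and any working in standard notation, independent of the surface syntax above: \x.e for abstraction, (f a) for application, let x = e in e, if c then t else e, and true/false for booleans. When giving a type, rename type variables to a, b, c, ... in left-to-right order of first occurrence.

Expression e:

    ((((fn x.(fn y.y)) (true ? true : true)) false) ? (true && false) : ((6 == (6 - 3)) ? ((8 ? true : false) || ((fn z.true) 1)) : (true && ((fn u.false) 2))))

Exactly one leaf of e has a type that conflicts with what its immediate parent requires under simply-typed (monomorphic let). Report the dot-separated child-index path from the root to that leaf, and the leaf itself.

Answer: 2.1.0.0 : 8

Trace:
y : b
\y._ : b -> b
\x._ : a -> b -> b
  unify Bool ~ Bool
  unify Bool ~ Bool
  unify a -> b -> b ~ Bool -> c
  unify a ~ Bool
  unify b -> b ~ c
_ _ : b -> b
  unify b -> b ~ Bool -> d
  unify b ~ Bool
  unify Bool ~ d
_ _ : Bool
  unify Bool ~ Bool
  unify Bool ~ Bool
  unify Bool ~ Bool
  unify Int ~ Int
  unify Int ~ Int
  unify Int ~ Int
  unify Int ~ Int
  unify Bool ~ Bool
  unify Int ~ Bool
  FAIL: mismatch Int ~ Bool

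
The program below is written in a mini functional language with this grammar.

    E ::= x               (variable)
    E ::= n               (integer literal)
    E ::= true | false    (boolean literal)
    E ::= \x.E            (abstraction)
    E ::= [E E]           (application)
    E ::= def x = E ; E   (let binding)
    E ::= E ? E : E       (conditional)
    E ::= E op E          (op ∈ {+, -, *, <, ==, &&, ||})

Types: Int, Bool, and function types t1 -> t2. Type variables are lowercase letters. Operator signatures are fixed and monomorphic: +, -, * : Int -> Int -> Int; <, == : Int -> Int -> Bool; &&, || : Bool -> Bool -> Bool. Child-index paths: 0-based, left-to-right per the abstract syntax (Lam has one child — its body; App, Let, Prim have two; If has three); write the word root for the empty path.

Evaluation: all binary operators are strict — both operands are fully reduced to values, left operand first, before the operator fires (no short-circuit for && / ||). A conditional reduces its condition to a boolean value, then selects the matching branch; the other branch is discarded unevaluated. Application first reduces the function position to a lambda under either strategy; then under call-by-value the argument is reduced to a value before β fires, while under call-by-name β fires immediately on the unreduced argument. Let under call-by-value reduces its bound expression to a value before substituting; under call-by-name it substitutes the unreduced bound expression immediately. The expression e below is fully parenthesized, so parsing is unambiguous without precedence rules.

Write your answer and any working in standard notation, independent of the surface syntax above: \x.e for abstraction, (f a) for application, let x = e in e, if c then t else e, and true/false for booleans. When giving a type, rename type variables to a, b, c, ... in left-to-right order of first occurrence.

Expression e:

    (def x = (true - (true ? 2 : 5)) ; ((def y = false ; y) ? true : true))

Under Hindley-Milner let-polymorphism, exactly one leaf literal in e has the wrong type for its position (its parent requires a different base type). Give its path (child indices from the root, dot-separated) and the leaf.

Trace:
  unify Bool ~ Int
  FAIL: mismatch Bool ~ Int

Answer: 0.0 : true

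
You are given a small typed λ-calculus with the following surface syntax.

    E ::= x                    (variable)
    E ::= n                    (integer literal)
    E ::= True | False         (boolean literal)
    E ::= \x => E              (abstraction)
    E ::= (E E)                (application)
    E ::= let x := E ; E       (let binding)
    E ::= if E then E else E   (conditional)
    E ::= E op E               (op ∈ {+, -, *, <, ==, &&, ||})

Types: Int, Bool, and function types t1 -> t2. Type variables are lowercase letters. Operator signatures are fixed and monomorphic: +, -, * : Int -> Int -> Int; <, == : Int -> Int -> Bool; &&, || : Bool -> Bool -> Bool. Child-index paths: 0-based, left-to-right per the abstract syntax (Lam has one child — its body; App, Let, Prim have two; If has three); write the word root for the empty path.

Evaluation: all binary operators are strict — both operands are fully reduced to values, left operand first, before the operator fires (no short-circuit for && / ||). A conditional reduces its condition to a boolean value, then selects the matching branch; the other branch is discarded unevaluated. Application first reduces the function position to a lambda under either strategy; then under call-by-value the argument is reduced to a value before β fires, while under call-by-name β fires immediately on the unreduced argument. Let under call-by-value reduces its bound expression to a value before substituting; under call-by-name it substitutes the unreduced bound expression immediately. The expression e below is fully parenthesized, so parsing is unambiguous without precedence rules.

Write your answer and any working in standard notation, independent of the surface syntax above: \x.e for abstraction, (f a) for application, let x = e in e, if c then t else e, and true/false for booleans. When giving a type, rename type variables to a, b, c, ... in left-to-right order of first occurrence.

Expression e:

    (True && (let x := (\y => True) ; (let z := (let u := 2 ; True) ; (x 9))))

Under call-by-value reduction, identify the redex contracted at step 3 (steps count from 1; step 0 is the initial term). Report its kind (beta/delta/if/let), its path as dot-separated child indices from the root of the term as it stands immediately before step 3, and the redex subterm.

Trace:
step 0: (true && (let x = (\y.true) in (let z = (let u = 2 in true) in (x 9))))
step 1: [let@1] (true && (let z = (let u = 2 in true) in ((\y.true) 9)))
step 2: [let@1.0] (true && (let z = true in ((\y.true) 9)))
step 3: [let@1] (true && ((\y.true) 9))

Answer: let at 1 : (let z = true in ((\y.true) 9))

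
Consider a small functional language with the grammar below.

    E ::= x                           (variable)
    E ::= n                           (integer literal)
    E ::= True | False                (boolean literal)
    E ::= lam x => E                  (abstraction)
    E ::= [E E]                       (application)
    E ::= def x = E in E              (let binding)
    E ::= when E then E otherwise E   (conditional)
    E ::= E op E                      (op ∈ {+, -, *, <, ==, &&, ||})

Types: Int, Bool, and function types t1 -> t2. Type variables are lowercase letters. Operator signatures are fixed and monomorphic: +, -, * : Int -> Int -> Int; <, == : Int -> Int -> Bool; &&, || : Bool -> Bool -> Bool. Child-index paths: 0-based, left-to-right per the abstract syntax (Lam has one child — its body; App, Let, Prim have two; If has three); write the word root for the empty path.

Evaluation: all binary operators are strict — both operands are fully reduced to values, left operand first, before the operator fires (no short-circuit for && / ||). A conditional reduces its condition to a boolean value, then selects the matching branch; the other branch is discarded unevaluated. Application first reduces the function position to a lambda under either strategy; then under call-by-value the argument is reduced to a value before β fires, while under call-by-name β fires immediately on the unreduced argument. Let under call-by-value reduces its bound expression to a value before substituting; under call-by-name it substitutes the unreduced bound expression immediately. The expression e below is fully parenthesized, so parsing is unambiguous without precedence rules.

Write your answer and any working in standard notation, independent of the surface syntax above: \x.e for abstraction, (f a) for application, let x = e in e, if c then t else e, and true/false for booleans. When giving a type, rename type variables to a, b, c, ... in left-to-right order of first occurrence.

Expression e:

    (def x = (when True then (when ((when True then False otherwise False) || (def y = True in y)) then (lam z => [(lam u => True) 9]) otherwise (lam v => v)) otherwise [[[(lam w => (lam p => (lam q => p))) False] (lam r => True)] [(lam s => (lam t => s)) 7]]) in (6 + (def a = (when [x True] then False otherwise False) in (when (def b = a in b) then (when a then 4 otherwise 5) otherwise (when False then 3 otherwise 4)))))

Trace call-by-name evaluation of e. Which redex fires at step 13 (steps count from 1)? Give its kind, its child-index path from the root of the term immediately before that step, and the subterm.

Derivation:
step 0: (let x = (if true then (if ((if true then false else false) || (let y = true in y)) then (\z.((\u.true) 9)) else (\v.v)) else ((((\w.(\p.(\q.p))) false) (\r.true)) ((\s.(\t.s)) 7))) in (6 + (let a = (if (x true) then false else false) in (if (let b = a in b) then (if a then 4 else 5) else (if false then 3 else 4)))))
step 1: [let@root] (6 + (let a = (if ((if true then (if ((if true then false else false) || (let y = true in y)) then (\z.((\u.true) 9)) else (\v.v)) else ((((\w.(\p.(\q.p))) false) (\r.true)) ((\s.(\t.s)) 7))) true) then false else false) in (if (let b = a in b) then (if a then 4 else 5) else (if false then 3 else 4))))
step 2: [let@1] (6 + (if (let b = (if ((if true then (if ((if true then false else false) || (let y = true in y)) then (\z.((\u.true) 9)) else (\v.v)) else ((((\w.(\p.(\q.p))) false) (\r.true)) ((\s.(\t.s)) 7))) true) then false else false) in b) then (if (if ((if true then (if ((if true then false else false) || (let y = true in y)) then (\z.((\u.true) 9)) else (\v.v)) else ((((\w.(\p.(\q.p))) false) (\r.true)) ((\s.(\t.s)) 7))) true) then false else false) then 4 else 5) else (if false then 3 else 4)))
step 3: [let@1.0] (6 + (if (if ((if true then (if ((if true then false else false) || (let y = true in y)) then (\z.((\u.true) 9)) else (\v.v)) else ((((\w.(\p.(\q.p))) false) (\r.true)) ((\s.(\t.s)) 7))) true) then false else false) then (if (if ((if true then (if ((if true then false else false) || (let y = true in y)) then (\z.((\u.true) 9)) else (\v.v)) else ((((\w.(\p.(\q.p))) false) (\r.true)) ((\s.(\t.s)) 7))) true) then false else false) then 4 else 5) else (if false then 3 else 4)))
step 4: [if@1.0.0.0] (6 + (if (if ((if ((if true then false else false) || (let y = true in y)) then (\z.((\u.true) 9)) else (\v.v)) true) then false else false) then (if (if ((if true then (if ((if true then false else false) || (let y = true in y)) then (\z.((\u.true) 9)) else (\v.v)) else ((((\w.(\p.(\q.p))) false) (\r.true)) ((\s.(\t.s)) 7))) true) then false else false) then 4 else 5) else (if false then 3 else 4)))
step 5: [if@1.0.0.0.0.0] (6 + (if (if ((if (false || (let y = true in y)) then (\z.((\u.true) 9)) else (\v.v)) true) then false else false) then (if (if ((if true then (if ((if true then false else false) || (let y = true in y)) then (\z.((\u.true) 9)) else (\v.v)) else ((((\w.(\p.(\q.p))) false) (\r.true)) ((\s.(\t.s)) 7))) true) then false else false) then 4 else 5) else (if false then 3 else 4)))
step 6: [let@1.0.0.0.0.1] (6 + (if (if ((if (false || true) then (\z.((\u.true) 9)) else (\v.v)) true) then false else false) then (if (if ((if true then (if ((if true then false else false) || (let y = true in y)) then (\z.((\u.true) 9)) else (\v.v)) else ((((\w.(\p.(\q.p))) false) (\r.true)) ((\s.(\t.s)) 7))) true) then false else false) then 4 else 5) else (if false then 3 else 4)))
step 7: [delta@1.0.0.0.0] (6 + (if (if ((if true then (\z.((\u.true) 9)) else (\v.v)) true) then false else false) then (if (if ((if true then (if ((if true then false else false) || (let y = true in y)) then (\z.((\u.true) 9)) else (\v.v)) else ((((\w.(\p.(\q.p))) false) (\r.true)) ((\s.(\t.s)) 7))) true) then false else false) then 4 else 5) else (if false then 3 else 4)))
step 8: [if@1.0.0.0] (6 + (if (if ((\z.((\u.true) 9)) true) then false else false) then (if (if ((if true then (if ((if true then false else false) || (let y = true in y)) then (\z.((\u.true) 9)) else (\v.v)) else ((((\w.(\p.(\q.p))) false) (\r.true)) ((\s.(\t.s)) 7))) true) then false else false) then 4 else 5) else (if false then 3 else 4)))
step 9: [beta@1.0.0] (6 + (if (if ((\u.true) 9) then false else false) then (if (if ((if true then (if ((if true then false else false) || (let y = true in y)) then (\z.((\u.true) 9)) else (\v.v)) else ((((\w.(\p.(\q.p))) false) (\r.true)) ((\s.(\t.s)) 7))) true) then false else false) then 4 else 5) else (if false then 3 else 4)))
step 10: [beta@1.0.0] (6 + (if (if true then false else false) then (if (if ((if true then (if ((if true then false else false) || (let y = true in y)) then (\z.((\u.true) 9)) else (\v.v)) else ((((\w.(\p.(\q.p))) false) (\r.true)) ((\s.(\t.s)) 7))) true) then false else false) then 4 else 5) else (if false then 3 else 4)))
step 11: [if@1.0] (6 + (if false then (if (if ((if true then (if ((if true then false else false) || (let y = true in y)) then (\z.((\u.true) 9)) else (\v.v)) else ((((\w.(\p.(\q.p))) false) (\r.true)) ((\s.(\t.s)) 7))) true) then false else false) then 4 else 5) else (if false then 3 else 4)))
step 12: [if@1] (6 + (if false then 3 else 4))
step 13: [if@1] (6 + 4)

Answer: if at 1 : (if false then 3 else 4)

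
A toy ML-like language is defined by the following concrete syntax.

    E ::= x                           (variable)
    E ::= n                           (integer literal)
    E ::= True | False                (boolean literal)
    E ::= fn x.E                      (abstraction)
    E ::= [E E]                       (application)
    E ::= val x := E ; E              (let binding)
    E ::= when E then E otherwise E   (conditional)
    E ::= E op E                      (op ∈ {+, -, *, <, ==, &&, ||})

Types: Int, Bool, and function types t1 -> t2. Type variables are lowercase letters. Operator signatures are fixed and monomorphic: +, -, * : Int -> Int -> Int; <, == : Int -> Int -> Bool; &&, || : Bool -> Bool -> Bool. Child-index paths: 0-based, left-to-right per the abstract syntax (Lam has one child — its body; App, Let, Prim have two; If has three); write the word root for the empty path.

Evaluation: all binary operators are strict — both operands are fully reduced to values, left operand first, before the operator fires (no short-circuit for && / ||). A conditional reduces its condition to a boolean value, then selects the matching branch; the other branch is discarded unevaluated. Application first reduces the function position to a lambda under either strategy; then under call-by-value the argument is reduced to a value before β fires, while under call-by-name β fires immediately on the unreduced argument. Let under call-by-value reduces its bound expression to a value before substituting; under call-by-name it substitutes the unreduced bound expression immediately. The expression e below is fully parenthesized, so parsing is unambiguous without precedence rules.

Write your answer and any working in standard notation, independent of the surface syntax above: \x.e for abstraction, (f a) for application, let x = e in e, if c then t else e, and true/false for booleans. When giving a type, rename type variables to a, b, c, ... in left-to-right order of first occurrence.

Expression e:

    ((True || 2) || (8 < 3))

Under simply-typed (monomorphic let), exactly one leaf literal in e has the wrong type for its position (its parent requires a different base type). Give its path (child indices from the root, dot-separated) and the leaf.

Answer: 0.1 : 2

Working:
  unify Bool ~ Bool
  unify Int ~ Bool
  FAIL: mismatch Int ~ Bool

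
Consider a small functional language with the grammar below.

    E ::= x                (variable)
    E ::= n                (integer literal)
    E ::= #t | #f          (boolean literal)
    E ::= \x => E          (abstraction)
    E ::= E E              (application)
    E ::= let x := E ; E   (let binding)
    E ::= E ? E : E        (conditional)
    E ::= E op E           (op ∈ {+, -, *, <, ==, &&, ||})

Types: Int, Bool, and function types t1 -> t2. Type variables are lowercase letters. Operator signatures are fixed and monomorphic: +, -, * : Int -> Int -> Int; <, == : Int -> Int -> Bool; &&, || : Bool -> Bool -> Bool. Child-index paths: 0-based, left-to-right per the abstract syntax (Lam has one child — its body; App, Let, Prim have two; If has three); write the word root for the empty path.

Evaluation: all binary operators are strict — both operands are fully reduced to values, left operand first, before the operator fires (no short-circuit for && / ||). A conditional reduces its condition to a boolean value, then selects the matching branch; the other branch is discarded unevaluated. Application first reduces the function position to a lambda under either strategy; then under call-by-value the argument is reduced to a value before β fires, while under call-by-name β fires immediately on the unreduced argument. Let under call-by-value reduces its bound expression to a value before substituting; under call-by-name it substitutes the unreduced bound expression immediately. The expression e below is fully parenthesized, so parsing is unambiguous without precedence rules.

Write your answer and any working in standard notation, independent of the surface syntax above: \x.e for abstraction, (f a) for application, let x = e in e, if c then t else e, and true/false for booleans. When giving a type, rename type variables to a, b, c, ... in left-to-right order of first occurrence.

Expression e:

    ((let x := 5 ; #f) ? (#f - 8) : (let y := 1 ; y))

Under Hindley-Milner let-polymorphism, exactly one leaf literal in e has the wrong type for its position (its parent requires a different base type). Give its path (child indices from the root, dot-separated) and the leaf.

Answer: 1.0 : false

Trace:
let x : Int
  unify Bool ~ Bool
  unify Bool ~ Int
  FAIL: mismatch Bool ~ Int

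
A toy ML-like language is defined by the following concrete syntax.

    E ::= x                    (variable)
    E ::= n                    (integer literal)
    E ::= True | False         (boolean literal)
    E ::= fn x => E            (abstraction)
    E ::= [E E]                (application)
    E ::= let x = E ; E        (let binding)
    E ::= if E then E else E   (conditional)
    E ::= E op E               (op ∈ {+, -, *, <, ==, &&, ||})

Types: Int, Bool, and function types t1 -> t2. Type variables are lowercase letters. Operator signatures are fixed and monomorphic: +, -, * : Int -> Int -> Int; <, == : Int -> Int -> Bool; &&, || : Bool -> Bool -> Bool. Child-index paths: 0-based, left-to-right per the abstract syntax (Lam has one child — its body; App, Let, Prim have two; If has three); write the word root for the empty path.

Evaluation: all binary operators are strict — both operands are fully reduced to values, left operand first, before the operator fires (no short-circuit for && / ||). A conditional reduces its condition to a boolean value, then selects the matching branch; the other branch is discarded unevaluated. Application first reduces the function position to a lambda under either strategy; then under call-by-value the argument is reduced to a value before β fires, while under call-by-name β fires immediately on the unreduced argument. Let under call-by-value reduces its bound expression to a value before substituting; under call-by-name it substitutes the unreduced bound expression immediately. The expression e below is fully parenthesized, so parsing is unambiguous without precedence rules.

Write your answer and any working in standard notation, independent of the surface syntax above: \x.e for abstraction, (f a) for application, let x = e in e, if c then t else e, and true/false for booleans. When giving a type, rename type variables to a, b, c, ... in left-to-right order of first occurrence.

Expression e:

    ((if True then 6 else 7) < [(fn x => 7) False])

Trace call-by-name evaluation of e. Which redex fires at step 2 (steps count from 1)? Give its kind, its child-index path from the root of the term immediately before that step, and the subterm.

Answer: beta at 1 : ((\x.7) false)

Derivation:
step 0: ((if true then 6 else 7) < ((\x.7) false))
step 1: [if@0] (6 < ((\x.7) false))
step 2: [beta@1] (6 < 7)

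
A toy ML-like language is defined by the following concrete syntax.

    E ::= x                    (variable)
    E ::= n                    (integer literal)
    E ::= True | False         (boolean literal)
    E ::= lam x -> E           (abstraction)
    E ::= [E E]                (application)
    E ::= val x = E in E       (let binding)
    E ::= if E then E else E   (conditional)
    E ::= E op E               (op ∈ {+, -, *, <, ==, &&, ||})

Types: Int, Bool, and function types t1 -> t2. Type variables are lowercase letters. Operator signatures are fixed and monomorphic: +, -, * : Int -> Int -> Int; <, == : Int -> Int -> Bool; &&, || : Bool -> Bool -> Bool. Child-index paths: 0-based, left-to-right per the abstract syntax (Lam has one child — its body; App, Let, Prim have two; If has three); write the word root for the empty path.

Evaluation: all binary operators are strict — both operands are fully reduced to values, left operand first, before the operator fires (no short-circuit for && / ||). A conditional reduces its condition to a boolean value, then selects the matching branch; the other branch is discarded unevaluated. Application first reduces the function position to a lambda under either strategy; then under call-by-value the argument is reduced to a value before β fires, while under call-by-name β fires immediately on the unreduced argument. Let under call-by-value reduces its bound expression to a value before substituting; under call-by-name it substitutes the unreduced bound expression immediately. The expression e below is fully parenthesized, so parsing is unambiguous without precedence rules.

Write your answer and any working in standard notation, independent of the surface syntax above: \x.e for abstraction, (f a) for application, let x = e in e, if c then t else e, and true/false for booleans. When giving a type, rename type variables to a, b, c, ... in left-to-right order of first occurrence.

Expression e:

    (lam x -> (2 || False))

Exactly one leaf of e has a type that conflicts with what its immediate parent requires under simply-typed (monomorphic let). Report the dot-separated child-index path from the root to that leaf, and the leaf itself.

Trace:
  unify Int ~ Bool
  FAIL: mismatch Int ~ Bool

Answer: 0.0 : 2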